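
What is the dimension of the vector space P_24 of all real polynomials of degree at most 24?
Dimension = 25

A polynomial of degree at most 24 can be written as a₀ + a₁x + a₂x² + … + a_24x^24, with 25 free coefficients a₀, …, a_24.
The set {1, x, x², …, x^24} is a basis: it spans P_24 (every such polynomial is a linear combination of these) and is linearly independent (a polynomial is zero iff all its coefficients are zero).
Therefore dim(P_24) = 24 + 1 = 25.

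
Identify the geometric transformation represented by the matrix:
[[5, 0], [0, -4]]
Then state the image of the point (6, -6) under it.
non-uniform scaling by (5, -4); image of (6, -6) is (30, 24)

This is diagonal with distinct entries, so it scales the x-axis by 5 and the y-axis by -4.
The matrix [[5, 0], [0, -4]] represents: non-uniform scaling by (5, -4).
Applying it to (6, -6): [5·6 + 0·-6, 0·6 + -4·-6] = (30, 24).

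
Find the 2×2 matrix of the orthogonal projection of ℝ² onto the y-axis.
[[0, 0], [0, 1]]

The orthogonal projection onto the line spanned by a nonzero vector u = (a, b) has matrix P = (u uᵀ) / (uᵀ u) = (1/(a² + b²)) · [[a², ab], [ab, b²]].
Here u = (0, 1), so a² + b² = 0 + 1 = 1.
P = (1/1) · [[0, 0], [0, 1]] = [[0, 0], [0, 1]].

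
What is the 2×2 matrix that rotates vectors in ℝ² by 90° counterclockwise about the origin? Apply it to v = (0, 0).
R = [[0, -1], [1, 0]]; R·v = (0, 0)

A counterclockwise rotation by angle θ in ℝ² has matrix R(θ) = [[cos θ, -sin θ], [sin θ, cos θ]].
For θ = 90°: cos θ = 0, sin θ = 1.
R(90°) = [[0, -1], [1, 0]].
R·v = [0·0 + (-1)·0, 1·0 + 0·0] = (0, 0).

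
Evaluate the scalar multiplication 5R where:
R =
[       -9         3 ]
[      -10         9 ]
5R =
[      -45        15 ]
[      -50        45 ]

Scalar multiplication is elementwise: (5R)[i][j] = 5 * R[i][j].
  (5R)[0][0] = 5 * (-9) = -45
  (5R)[0][1] = 5 * (3) = 15
  (5R)[1][0] = 5 * (-10) = -50
  (5R)[1][1] = 5 * (9) = 45
5R =
[      -45        15 ]
[      -50        45 ]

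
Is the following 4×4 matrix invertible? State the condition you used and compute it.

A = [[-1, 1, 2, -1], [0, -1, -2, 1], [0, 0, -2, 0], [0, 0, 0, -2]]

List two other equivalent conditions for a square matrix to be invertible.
Yes, invertible; det(A) = 4 ≠ 0. Equivalent conditions: rank(A) = 4; Ax = 0 has only the trivial solution; 0 is not an eigenvalue; the columns of A are linearly independent.

To check invertibility, compute det(A).
The given matrix is triangular, so det(A) equals the product of its diagonal entries = 4 ≠ 0.
Since det(A) ≠ 0, A is invertible.
Equivalent conditions for a square matrix A to be invertible:
- rank(A) = 4 (full rank).
- The homogeneous system Ax = 0 has only the trivial solution x = 0.
- 0 is not an eigenvalue of A.
- The columns (equivalently rows) of A are linearly independent.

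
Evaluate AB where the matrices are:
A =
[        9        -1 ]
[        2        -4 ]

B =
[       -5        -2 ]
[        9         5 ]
AB =
[      -54       -23 ]
[      -46       -24 ]

Matrix multiplication: (AB)[i][j] = sum over k of A[i][k] * B[k][j].
  (AB)[0][0] = (9)*(-5) + (-1)*(9) = -54
  (AB)[0][1] = (9)*(-2) + (-1)*(5) = -23
  (AB)[1][0] = (2)*(-5) + (-4)*(9) = -46
  (AB)[1][1] = (2)*(-2) + (-4)*(5) = -24
AB =
[      -54       -23 ]
[      -46       -24 ]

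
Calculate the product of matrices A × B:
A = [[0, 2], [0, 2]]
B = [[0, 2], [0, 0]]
[[0, 0], [0, 0]]

Matrix multiplication:
C[0][0] = 0×0 + 2×0 = 0
C[0][1] = 0×2 + 2×0 = 0
C[1][0] = 0×0 + 2×0 = 0
C[1][1] = 0×2 + 2×0 = 0
Result: [[0, 0], [0, 0]]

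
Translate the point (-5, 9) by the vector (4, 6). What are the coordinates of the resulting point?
(-1, 15)

Translation by (4, 6):
x' = -5 + 4 = -1
y' = 9 + 6 = 15
Homogeneous matrix: [[1, 0, 4], [0, 1, 6], [0, 0, 1]]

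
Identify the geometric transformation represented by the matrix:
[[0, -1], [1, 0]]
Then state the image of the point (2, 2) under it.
rotation by 90° counterclockwise; image of (2, 2) is (-2, 2)

This matches the form [[cos θ, -sin θ], [sin θ, cos θ]] of a rotation matrix; reading off cos θ and sin θ gives the angle.
The matrix [[0, -1], [1, 0]] represents: rotation by 90° counterclockwise.
Applying it to (2, 2): [0·2 + -1·2, 1·2 + 0·2] = (-2, 2).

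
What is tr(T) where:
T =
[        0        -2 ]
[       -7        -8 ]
tr(T) = 0 - 8 = -8

The trace of a square matrix is the sum of its diagonal entries.
Diagonal entries of T: T[0][0] = 0, T[1][1] = -8.
tr(T) = 0 - 8 = -8.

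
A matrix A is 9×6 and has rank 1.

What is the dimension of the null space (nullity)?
5

The rank-nullity theorem for an m×n matrix states:
rank(A) + nullity(A) = n (the number of columns).
Here n = 6 and rank(A) = 1, so nullity(A) = 6 - 1 = 5.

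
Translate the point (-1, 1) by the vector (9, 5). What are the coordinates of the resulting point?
(8, 6)

Translation by (9, 5):
x' = -1 + 9 = 8
y' = 1 + 5 = 6
Homogeneous matrix: [[1, 0, 9], [0, 1, 5], [0, 0, 1]]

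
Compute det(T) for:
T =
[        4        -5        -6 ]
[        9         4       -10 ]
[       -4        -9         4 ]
det(T) = 74

Expand along row 0 (cofactor expansion): det(T) = a*(e*i - f*h) - b*(d*i - f*g) + c*(d*h - e*g), where the 3×3 is [[a, b, c], [d, e, f], [g, h, i]].
Minor M_00 = (4)*(4) - (-10)*(-9) = 16 - 90 = -74.
Minor M_01 = (9)*(4) - (-10)*(-4) = 36 - 40 = -4.
Minor M_02 = (9)*(-9) - (4)*(-4) = -81 + 16 = -65.
det(T) = (4)*(-74) - (-5)*(-4) + (-6)*(-65) = -296 - 20 + 390 = 74.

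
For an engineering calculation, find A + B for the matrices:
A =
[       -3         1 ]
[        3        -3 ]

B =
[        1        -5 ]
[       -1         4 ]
A + B =
[       -2        -4 ]
[        2         1 ]

Matrix addition is elementwise: (A+B)[i][j] = A[i][j] + B[i][j].
  (A+B)[0][0] = (-3) + (1) = -2
  (A+B)[0][1] = (1) + (-5) = -4
  (A+B)[1][0] = (3) + (-1) = 2
  (A+B)[1][1] = (-3) + (4) = 1
A + B =
[       -2        -4 ]
[        2         1 ]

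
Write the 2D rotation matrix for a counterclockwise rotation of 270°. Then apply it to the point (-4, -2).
R = [[0, 1], [-1, 0]]; R·(-4, -2) = (-2, 4)

Rotation matrix formula: R(θ) = [[cos θ, -sin θ], [sin θ, cos θ]]
For θ = 270°:
cos(270°) = 0
sin(270°) = -1
R = [[0, 1], [-1, 0]]
Apply to (-4, -2): [0·-4 + (1)·-2, -1·-4 + 0·-2] = (-2, 4)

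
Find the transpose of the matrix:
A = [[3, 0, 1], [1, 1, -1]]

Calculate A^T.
[[3, 1], [0, 1], [1, -1]]

The transpose sends entry (i,j) to (j,i); rows become columns.
Row 0 of A: [3, 0, 1] -> column 0 of A^T.
Row 1 of A: [1, 1, -1] -> column 1 of A^T.
A^T = [[3, 1], [0, 1], [1, -1]]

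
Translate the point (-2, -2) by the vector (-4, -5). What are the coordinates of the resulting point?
(-6, -7)

Translation by (-4, -5):
x' = -2 + -4 = -6
y' = -2 + -5 = -7
Homogeneous matrix: [[1, 0, -4], [0, 1, -5], [0, 0, 1]]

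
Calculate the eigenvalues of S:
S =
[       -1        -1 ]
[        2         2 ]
λ = 0, 1

Solve det(S - λI) = 0. For a 2×2 matrix the characteristic equation is λ² - (trace)λ + det = 0.
trace(S) = a + d = -1 + 2 = 1.
det(S) = a*d - b*c = (-1)*(2) - (-1)*(2) = -2 + 2 = 0.
Characteristic equation: λ² - (1)λ + (0) = 0.
Discriminant = (1)² - 4*(0) = 1 - 0 = 1.
λ = (1 ± √1) / 2 = (1 ± 1) / 2 = 0, 1.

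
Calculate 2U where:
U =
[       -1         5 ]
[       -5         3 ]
2U =
[       -2        10 ]
[      -10         6 ]

Scalar multiplication is elementwise: (2U)[i][j] = 2 * U[i][j].
  (2U)[0][0] = 2 * (-1) = -2
  (2U)[0][1] = 2 * (5) = 10
  (2U)[1][0] = 2 * (-5) = -10
  (2U)[1][1] = 2 * (3) = 6
2U =
[       -2        10 ]
[      -10         6 ]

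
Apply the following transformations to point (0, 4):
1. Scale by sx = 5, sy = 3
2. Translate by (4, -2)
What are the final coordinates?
(4, 10)

Step 1: Scale (0, 4) by (sx, sy) = (5, 3) → (0, 12)
Step 2: Translate by (4, -2) → (4, 10)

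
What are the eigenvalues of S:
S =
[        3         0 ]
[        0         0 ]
λ = 0, 3

Solve det(S - λI) = 0. For a 2×2 matrix the characteristic equation is λ² - (trace)λ + det = 0.
trace(S) = a + d = 3 + 0 = 3.
det(S) = a*d - b*c = (3)*(0) - (0)*(0) = 0 - 0 = 0.
Characteristic equation: λ² - (3)λ + (0) = 0.
Discriminant = (3)² - 4*(0) = 9 - 0 = 9.
λ = (3 ± √9) / 2 = (3 ± 3) / 2 = 0, 3.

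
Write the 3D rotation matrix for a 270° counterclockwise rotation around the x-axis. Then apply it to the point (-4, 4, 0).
R = [[1, 0, 0], [0, 0, 1], [0, -1, 0]]; R·(-4, 4, 0) = (-4, 0, -4)

Rotation matrix for 270° around x-axis:
cos(270°) = 0, sin(270°) = -1
R = [[1, 0, 0], [0, 0, 1], [0, -1, 0]]
Apply to (-4, 4, 0): R·[-4, 4, 0]ᵀ = (-4, 0, -4)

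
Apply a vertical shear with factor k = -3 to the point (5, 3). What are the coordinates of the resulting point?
(5, -12)

Shear matrix for vertical shear with factor k = -3:
[[1, 0], [-3, 1]]
Result: (5, 3) → (5, -12)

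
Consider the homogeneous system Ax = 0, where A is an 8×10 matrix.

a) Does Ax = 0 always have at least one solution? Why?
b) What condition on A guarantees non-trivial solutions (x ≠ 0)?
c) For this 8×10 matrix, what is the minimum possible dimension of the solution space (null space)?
a) Yes, x = 0 is always a solution. b) When A has linearly dependent columns (rank < n). c) Minimum nullity = 2.

a) x = 0 satisfies A·0 = 0, so the zero vector is always a solution.
b) Non-trivial solutions exist iff the columns of A are linearly dependent, equivalently rank(A) < n (the number of columns).
c) By rank-nullity, rank(A) + nullity(A) = n = 10. Since A has only 8 rows, rank(A) ≤ 8, so nullity(A) ≥ 10 - 8 = 2.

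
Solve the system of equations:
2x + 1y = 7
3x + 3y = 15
x = 2, y = 3

Use elimination (row reduction):
Equation 1: 2x + 1y = 7.
Equation 2: 3x + 3y = 15.
Multiply Eq1 by 3 and Eq2 by 2: 6x + 3y = 21;  6x + 6y = 30.
Subtract: (3)y = 9, so y = 3.
Back-substitute into Eq1: 2x + 1*(3) = 7, so x = 2.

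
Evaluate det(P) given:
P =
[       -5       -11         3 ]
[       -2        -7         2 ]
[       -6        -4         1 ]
det(P) = 3

Expand along row 0 (cofactor expansion): det(P) = a*(e*i - f*h) - b*(d*i - f*g) + c*(d*h - e*g), where the 3×3 is [[a, b, c], [d, e, f], [g, h, i]].
Minor M_00 = (-7)*(1) - (2)*(-4) = -7 + 8 = 1.
Minor M_01 = (-2)*(1) - (2)*(-6) = -2 + 12 = 10.
Minor M_02 = (-2)*(-4) - (-7)*(-6) = 8 - 42 = -34.
det(P) = (-5)*(1) - (-11)*(10) + (3)*(-34) = -5 + 110 - 102 = 3.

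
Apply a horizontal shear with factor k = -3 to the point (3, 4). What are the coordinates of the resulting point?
(-9, 4)

Shear matrix for horizontal shear with factor k = -3:
[[1, -3], [0, 1]]
Result: (3, 4) → (-9, 4)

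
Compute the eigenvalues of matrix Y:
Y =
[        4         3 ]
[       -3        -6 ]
λ = -5, 3

Solve det(Y - λI) = 0. For a 2×2 matrix the characteristic equation is λ² - (trace)λ + det = 0.
trace(Y) = a + d = 4 - 6 = -2.
det(Y) = a*d - b*c = (4)*(-6) - (3)*(-3) = -24 + 9 = -15.
Characteristic equation: λ² - (-2)λ + (-15) = 0.
Discriminant = (-2)² - 4*(-15) = 4 + 60 = 64.
λ = (-2 ± √64) / 2 = (-2 ± 8) / 2 = -5, 3.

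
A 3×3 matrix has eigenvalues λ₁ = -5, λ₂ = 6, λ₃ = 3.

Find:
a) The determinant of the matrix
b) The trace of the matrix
det = -90, trace = 4

Two standard eigenvalue identities:
- det(A) equals the product of the eigenvalues (counted with multiplicity).
- trace(A) equals the sum of the eigenvalues.
det(A) = (-5)*(6)*(3) = -90.
trace(A) = -5 + 6 + 3 = 4.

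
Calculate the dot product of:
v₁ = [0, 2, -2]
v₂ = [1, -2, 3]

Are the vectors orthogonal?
-10, No

The dot product is the sum of products of corresponding components.
v₁·v₂ = (0)*(1) + (2)*(-2) + (-2)*(3) = 0 - 4 - 6 = -10.
Two vectors are orthogonal iff their dot product is 0; here the dot product is -10, so the vectors are not orthogonal.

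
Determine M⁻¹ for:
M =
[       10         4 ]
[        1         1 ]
det(M) = 6
M⁻¹ =
[      1/6      -2/3 ]
[     -1/6       5/3 ]

For a 2×2 matrix M = [[a, b], [c, d]] with det(M) ≠ 0, M⁻¹ = (1/det(M)) * [[d, -b], [-c, a]].
det(M) = (10)*(1) - (4)*(1) = 10 - 4 = 6.
M⁻¹ = (1/6) * [[1, -4], [-1, 10]].
Dividing each entry by 6 and reducing:
M⁻¹ =
[      1/6      -2/3 ]
[     -1/6       5/3 ]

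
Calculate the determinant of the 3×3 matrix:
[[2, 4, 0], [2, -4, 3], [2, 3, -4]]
70

Expansion along first row:
det = 2·det([[-4,3],[3,-4]]) - 4·det([[2,3],[2,-4]]) + 0·det([[2,-4],[2,3]])
    = 2·(-4·-4 - 3·3) - 4·(2·-4 - 3·2) + 0·(2·3 - -4·2)
    = 2·7 - 4·-14 + 0·14
    = 14 + 56 + 0 = 70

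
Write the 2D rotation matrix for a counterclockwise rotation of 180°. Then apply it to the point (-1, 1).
R = [[-1, 0], [0, -1]]; R·(-1, 1) = (1, -1)

Rotation matrix formula: R(θ) = [[cos θ, -sin θ], [sin θ, cos θ]]
For θ = 180°:
cos(180°) = -1
sin(180°) = 0
R = [[-1, 0], [0, -1]]
Apply to (-1, 1): [-1·-1 + (0)·1, 0·-1 + -1·1] = (1, -1)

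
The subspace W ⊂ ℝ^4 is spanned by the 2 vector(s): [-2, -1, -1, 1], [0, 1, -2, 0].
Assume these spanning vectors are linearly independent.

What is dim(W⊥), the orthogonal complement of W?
dim(W⊥) = 2

For any subspace W of ℝ^n, dim(W) + dim(W⊥) = n (the whole-space dimension).
Here the given 2 vectors are linearly independent, so dim(W) = 2.
Thus dim(W⊥) = n - dim(W) = 4 - 2 = 2.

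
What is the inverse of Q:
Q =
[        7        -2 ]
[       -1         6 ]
det(Q) = 40
Q⁻¹ =
[     3/20      1/20 ]
[     1/40      7/40 ]

For a 2×2 matrix Q = [[a, b], [c, d]] with det(Q) ≠ 0, Q⁻¹ = (1/det(Q)) * [[d, -b], [-c, a]].
det(Q) = (7)*(6) - (-2)*(-1) = 42 - 2 = 40.
Q⁻¹ = (1/40) * [[6, 2], [1, 7]].
Dividing each entry by 40 and reducing:
Q⁻¹ =
[     3/20      1/20 ]
[     1/40      7/40 ]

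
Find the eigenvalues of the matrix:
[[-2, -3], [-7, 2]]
λ = -5 and λ = 5

Characteristic equation: det(A - λI) = 0
λ² - (trace)λ + (det) = 0
λ² - (0)λ + (-25) = 0
λ² - 0λ - 25 = 0
Solving: λ = -5, 5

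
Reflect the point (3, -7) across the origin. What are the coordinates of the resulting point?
(-3, 7)

Reflection across origin: (3, -7) → (-3, 7)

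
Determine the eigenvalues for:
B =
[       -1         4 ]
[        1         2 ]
λ = -2, 3

Solve det(B - λI) = 0. For a 2×2 matrix the characteristic equation is λ² - (trace)λ + det = 0.
trace(B) = a + d = -1 + 2 = 1.
det(B) = a*d - b*c = (-1)*(2) - (4)*(1) = -2 - 4 = -6.
Characteristic equation: λ² - (1)λ + (-6) = 0.
Discriminant = (1)² - 4*(-6) = 1 + 24 = 25.
λ = (1 ± √25) / 2 = (1 ± 5) / 2 = -2, 3.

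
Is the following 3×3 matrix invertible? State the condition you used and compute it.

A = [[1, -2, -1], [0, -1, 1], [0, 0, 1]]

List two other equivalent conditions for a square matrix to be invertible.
Yes, invertible; det(A) = -1 ≠ 0. Equivalent conditions: rank(A) = 3; Ax = 0 has only the trivial solution; 0 is not an eigenvalue; the columns of A are linearly independent.

To check invertibility, compute det(A).
The given matrix is triangular, so det(A) equals the product of its diagonal entries = -1 ≠ 0.
Since det(A) ≠ 0, A is invertible.
Equivalent conditions for a square matrix A to be invertible:
- rank(A) = 3 (full rank).
- The homogeneous system Ax = 0 has only the trivial solution x = 0.
- 0 is not an eigenvalue of A.
- The columns (equivalently rows) of A are linearly independent.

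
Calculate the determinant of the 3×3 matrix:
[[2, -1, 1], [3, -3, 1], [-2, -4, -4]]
4

Expansion along first row:
det = 2·det([[-3,1],[-4,-4]]) - -1·det([[3,1],[-2,-4]]) + 1·det([[3,-3],[-2,-4]])
    = 2·(-3·-4 - 1·-4) - -1·(3·-4 - 1·-2) + 1·(3·-4 - -3·-2)
    = 2·16 - -1·-10 + 1·-18
    = 32 + -10 + -18 = 4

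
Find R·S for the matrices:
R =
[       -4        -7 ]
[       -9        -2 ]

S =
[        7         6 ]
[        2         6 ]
RS =
[      -42       -66 ]
[      -67       -66 ]

Matrix multiplication: (RS)[i][j] = sum over k of R[i][k] * S[k][j].
  (RS)[0][0] = (-4)*(7) + (-7)*(2) = -42
  (RS)[0][1] = (-4)*(6) + (-7)*(6) = -66
  (RS)[1][0] = (-9)*(7) + (-2)*(2) = -67
  (RS)[1][1] = (-9)*(6) + (-2)*(6) = -66
RS =
[      -42       -66 ]
[      -67       -66 ]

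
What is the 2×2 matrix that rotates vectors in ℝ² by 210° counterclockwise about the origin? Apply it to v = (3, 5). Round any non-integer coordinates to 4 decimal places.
R = [[-√3/2, 1/2], [-1/2, -√3/2]]; R·v = (-0.0981, -5.8301)

A counterclockwise rotation by angle θ in ℝ² has matrix R(θ) = [[cos θ, -sin θ], [sin θ, cos θ]].
For θ = 210°: cos θ = -√3/2, sin θ = -1/2.
R(210°) = [[-√3/2, 1/2], [-1/2, -√3/2]].
R·v = [-√3/2·3 + (1/2)·5, -1/2·3 + -√3/2·5] = (-0.0981, -5.8301).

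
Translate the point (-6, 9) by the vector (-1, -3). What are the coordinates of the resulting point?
(-7, 6)

Translation by (-1, -3):
x' = -6 + -1 = -7
y' = 9 + -3 = 6
Homogeneous matrix: [[1, 0, -1], [0, 1, -3], [0, 0, 1]]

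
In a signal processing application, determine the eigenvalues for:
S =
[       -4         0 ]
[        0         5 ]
λ = -4, 5

Solve det(S - λI) = 0. For a 2×2 matrix the characteristic equation is λ² - (trace)λ + det = 0.
trace(S) = a + d = -4 + 5 = 1.
det(S) = a*d - b*c = (-4)*(5) - (0)*(0) = -20 - 0 = -20.
Characteristic equation: λ² - (1)λ + (-20) = 0.
Discriminant = (1)² - 4*(-20) = 1 + 80 = 81.
λ = (1 ± √81) / 2 = (1 ± 9) / 2 = -4, 5.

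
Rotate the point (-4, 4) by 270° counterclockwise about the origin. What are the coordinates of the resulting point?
(4, 4)

Rotation matrix R(θ) = [[cos θ, -sin θ], [sin θ, cos θ]]; for θ = 270°:
R = [[0, 1], [-1, 0]]
Result: R × [-4, 4]ᵀ = [0·-4 + (1)·4, -1·-4 + (0)·4]ᵀ = (4, 4)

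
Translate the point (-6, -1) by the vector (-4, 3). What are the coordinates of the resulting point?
(-10, 2)

Translation by (-4, 3):
x' = -6 + -4 = -10
y' = -1 + 3 = 2
Homogeneous matrix: [[1, 0, -4], [0, 1, 3], [0, 0, 1]]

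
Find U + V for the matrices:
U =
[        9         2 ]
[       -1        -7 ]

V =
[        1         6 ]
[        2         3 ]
U + V =
[       10         8 ]
[        1        -4 ]

Matrix addition is elementwise: (U+V)[i][j] = U[i][j] + V[i][j].
  (U+V)[0][0] = (9) + (1) = 10
  (U+V)[0][1] = (2) + (6) = 8
  (U+V)[1][0] = (-1) + (2) = 1
  (U+V)[1][1] = (-7) + (3) = -4
U + V =
[       10         8 ]
[        1        -4 ]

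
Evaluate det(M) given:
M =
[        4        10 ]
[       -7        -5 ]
det(M) = 50

For a 2×2 matrix [[a, b], [c, d]], det = a*d - b*c.
det(M) = (4)*(-5) - (10)*(-7) = -20 + 70 = 50.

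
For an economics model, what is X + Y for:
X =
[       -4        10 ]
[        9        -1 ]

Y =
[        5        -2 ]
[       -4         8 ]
X + Y =
[        1         8 ]
[        5         7 ]

Matrix addition is elementwise: (X+Y)[i][j] = X[i][j] + Y[i][j].
  (X+Y)[0][0] = (-4) + (5) = 1
  (X+Y)[0][1] = (10) + (-2) = 8
  (X+Y)[1][0] = (9) + (-4) = 5
  (X+Y)[1][1] = (-1) + (8) = 7
X + Y =
[        1         8 ]
[        5         7 ]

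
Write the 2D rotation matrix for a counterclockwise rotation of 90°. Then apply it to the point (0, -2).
R = [[0, -1], [1, 0]]; R·(0, -2) = (2, 0)

Rotation matrix formula: R(θ) = [[cos θ, -sin θ], [sin θ, cos θ]]
For θ = 90°:
cos(90°) = 0
sin(90°) = 1
R = [[0, -1], [1, 0]]
Apply to (0, -2): [0·0 + (-1)·-2, 1·0 + 0·-2] = (2, 0)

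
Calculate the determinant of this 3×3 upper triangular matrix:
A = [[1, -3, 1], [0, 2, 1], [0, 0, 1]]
2

The determinant of a triangular matrix is the product of its diagonal entries (the off-diagonal entries above the diagonal do not affect it).
det(A) = (1) * (2) * (1) = 2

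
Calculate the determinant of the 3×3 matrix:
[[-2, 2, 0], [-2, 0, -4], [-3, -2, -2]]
32

Expansion along first row:
det = -2·det([[0,-4],[-2,-2]]) - 2·det([[-2,-4],[-3,-2]]) + 0·det([[-2,0],[-3,-2]])
    = -2·(0·-2 - -4·-2) - 2·(-2·-2 - -4·-3) + 0·(-2·-2 - 0·-3)
    = -2·-8 - 2·-8 + 0·4
    = 16 + 16 + 0 = 32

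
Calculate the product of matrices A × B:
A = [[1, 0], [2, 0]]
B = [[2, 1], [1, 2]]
[[2, 1], [4, 2]]

Matrix multiplication:
C[0][0] = 1×2 + 0×1 = 2
C[0][1] = 1×1 + 0×2 = 1
C[1][0] = 2×2 + 0×1 = 4
C[1][1] = 2×1 + 0×2 = 2
Result: [[2, 1], [4, 2]]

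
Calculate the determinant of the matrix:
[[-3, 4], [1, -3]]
5

For a 2×2 matrix [[a, b], [c, d]], det = ad - bc
det = (-3)(-3) - (4)(1) = 9 - 4 = 5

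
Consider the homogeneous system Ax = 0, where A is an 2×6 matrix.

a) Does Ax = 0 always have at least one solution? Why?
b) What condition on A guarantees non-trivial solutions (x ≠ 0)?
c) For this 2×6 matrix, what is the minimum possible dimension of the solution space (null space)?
a) Yes, x = 0 is always a solution. b) When A has linearly dependent columns (rank < n). c) Minimum nullity = 4.

a) x = 0 satisfies A·0 = 0, so the zero vector is always a solution.
b) Non-trivial solutions exist iff the columns of A are linearly dependent, equivalently rank(A) < n (the number of columns).
c) By rank-nullity, rank(A) + nullity(A) = n = 6. Since A has only 2 rows, rank(A) ≤ 2, so nullity(A) ≥ 6 - 2 = 4.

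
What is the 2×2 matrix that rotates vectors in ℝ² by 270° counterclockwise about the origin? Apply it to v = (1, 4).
R = [[0, 1], [-1, 0]]; R·v = (4, -1)

A counterclockwise rotation by angle θ in ℝ² has matrix R(θ) = [[cos θ, -sin θ], [sin θ, cos θ]].
For θ = 270°: cos θ = 0, sin θ = -1.
R(270°) = [[0, 1], [-1, 0]].
R·v = [0·1 + (1)·4, -1·1 + 0·4] = (4, -1).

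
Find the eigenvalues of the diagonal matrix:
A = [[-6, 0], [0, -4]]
λ₁ = -6, λ₂ = -4

The characteristic polynomial of A is det(A - λI) = (-6 - λ)(-4 - λ) = 0.
The roots are λ = -6 and λ = -4, so the eigenvalues are the diagonal entries.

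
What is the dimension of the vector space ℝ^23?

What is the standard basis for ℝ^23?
Dimension = 23; standard basis = {e_1, e_2, e_3, …, e_23}

ℝ^23 is the space of 23-tuples of real numbers; its dimension is 23.
The standard basis consists of 23 vectors: e_1, e_2, e_3, …, e_23, where e_i is the vector with 1 in position i and 0 elsewhere.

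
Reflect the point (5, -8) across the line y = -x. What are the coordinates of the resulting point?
(8, -5)

Reflection across line y = -x: (5, -8) → (8, -5)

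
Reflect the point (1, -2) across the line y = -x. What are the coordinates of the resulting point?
(2, -1)

Reflection across line y = -x: (1, -2) → (2, -1)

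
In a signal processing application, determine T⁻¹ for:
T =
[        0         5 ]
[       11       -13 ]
det(T) = -55
T⁻¹ =
[    13/55      1/11 ]
[      1/5         0 ]

For a 2×2 matrix T = [[a, b], [c, d]] with det(T) ≠ 0, T⁻¹ = (1/det(T)) * [[d, -b], [-c, a]].
det(T) = (0)*(-13) - (5)*(11) = 0 - 55 = -55.
T⁻¹ = (1/-55) * [[-13, -5], [-11, 0]].
Dividing each entry by -55 and reducing:
T⁻¹ =
[    13/55      1/11 ]
[      1/5         0 ]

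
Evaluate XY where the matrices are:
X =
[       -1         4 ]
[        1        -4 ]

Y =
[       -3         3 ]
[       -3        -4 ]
XY =
[       -9       -19 ]
[        9        19 ]

Matrix multiplication: (XY)[i][j] = sum over k of X[i][k] * Y[k][j].
  (XY)[0][0] = (-1)*(-3) + (4)*(-3) = -9
  (XY)[0][1] = (-1)*(3) + (4)*(-4) = -19
  (XY)[1][0] = (1)*(-3) + (-4)*(-3) = 9
  (XY)[1][1] = (1)*(3) + (-4)*(-4) = 19
XY =
[       -9       -19 ]
[        9        19 ]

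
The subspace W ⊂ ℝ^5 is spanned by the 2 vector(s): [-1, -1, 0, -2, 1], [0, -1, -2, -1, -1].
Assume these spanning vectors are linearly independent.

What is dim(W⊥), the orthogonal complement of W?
dim(W⊥) = 3

For any subspace W of ℝ^n, dim(W) + dim(W⊥) = n (the whole-space dimension).
Here the given 2 vectors are linearly independent, so dim(W) = 2.
Thus dim(W⊥) = n - dim(W) = 5 - 2 = 3.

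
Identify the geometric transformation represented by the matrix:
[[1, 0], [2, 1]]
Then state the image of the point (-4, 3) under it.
vertical shear with factor 2; image of (-4, 3) is (-4, -5)

The matrix [[1, 0], [k, 1]] sends (x, y) to (x, 2x + y), leaving the x-coordinate fixed: a vertical shear.
The matrix [[1, 0], [2, 1]] represents: vertical shear with factor 2.
Applying it to (-4, 3): [1·-4 + 0·3, 2·-4 + 1·3] = (-4, -5).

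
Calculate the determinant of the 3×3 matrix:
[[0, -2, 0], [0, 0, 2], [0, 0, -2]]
0

Expansion along first row:
det = 0·det([[0,2],[0,-2]]) - -2·det([[0,2],[0,-2]]) + 0·det([[0,0],[0,0]])
    = 0·(0·-2 - 2·0) - -2·(0·-2 - 2·0) + 0·(0·0 - 0·0)
    = 0·0 - -2·0 + 0·0
    = 0 + 0 + 0 = 0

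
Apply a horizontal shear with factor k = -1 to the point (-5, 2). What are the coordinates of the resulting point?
(-7, 2)

Shear matrix for horizontal shear with factor k = -1:
[[1, -1], [0, 1]]
Result: (-5, 2) → (-7, 2)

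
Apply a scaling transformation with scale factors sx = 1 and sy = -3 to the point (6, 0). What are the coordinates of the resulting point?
(6, 0)

Scaling matrix:
[[1, 0], [0, -3]]
Result: (6 × 1, 0 × -3) = (6, 0)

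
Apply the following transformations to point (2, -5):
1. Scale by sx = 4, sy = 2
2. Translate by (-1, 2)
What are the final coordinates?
(7, -8)

Step 1: Scale (2, -5) by (sx, sy) = (4, 2) → (8, -10)
Step 2: Translate by (-1, 2) → (7, -8)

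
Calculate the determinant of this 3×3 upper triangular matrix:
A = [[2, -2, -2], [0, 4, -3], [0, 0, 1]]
8

The determinant of a triangular matrix is the product of its diagonal entries (the off-diagonal entries above the diagonal do not affect it).
det(A) = (2) * (4) * (1) = 8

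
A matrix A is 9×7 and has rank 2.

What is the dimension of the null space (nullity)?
5

The rank-nullity theorem for an m×n matrix states:
rank(A) + nullity(A) = n (the number of columns).
Here n = 7 and rank(A) = 2, so nullity(A) = 7 - 2 = 5.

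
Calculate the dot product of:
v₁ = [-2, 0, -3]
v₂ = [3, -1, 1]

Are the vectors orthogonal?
-9, No

The dot product is the sum of products of corresponding components.
v₁·v₂ = (-2)*(3) + (0)*(-1) + (-3)*(1) = -6 + 0 - 3 = -9.
Two vectors are orthogonal iff their dot product is 0; here the dot product is -9, so the vectors are not orthogonal.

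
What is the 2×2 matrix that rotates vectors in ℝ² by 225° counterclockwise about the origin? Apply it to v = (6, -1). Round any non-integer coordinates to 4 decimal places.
R = [[-√2/2, √2/2], [-√2/2, -√2/2]]; R·v = (-4.9497, -3.5355)

A counterclockwise rotation by angle θ in ℝ² has matrix R(θ) = [[cos θ, -sin θ], [sin θ, cos θ]].
For θ = 225°: cos θ = -√2/2, sin θ = -√2/2.
R(225°) = [[-√2/2, √2/2], [-√2/2, -√2/2]].
R·v = [-√2/2·6 + (√2/2)·-1, -√2/2·6 + -√2/2·-1] = (-4.9497, -3.5355).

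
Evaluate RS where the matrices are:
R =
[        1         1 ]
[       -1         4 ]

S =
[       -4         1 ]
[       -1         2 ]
RS =
[       -5         3 ]
[        0         7 ]

Matrix multiplication: (RS)[i][j] = sum over k of R[i][k] * S[k][j].
  (RS)[0][0] = (1)*(-4) + (1)*(-1) = -5
  (RS)[0][1] = (1)*(1) + (1)*(2) = 3
  (RS)[1][0] = (-1)*(-4) + (4)*(-1) = 0
  (RS)[1][1] = (-1)*(1) + (4)*(2) = 7
RS =
[       -5         3 ]
[        0         7 ]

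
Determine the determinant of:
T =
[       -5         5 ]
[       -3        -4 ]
det(T) = 35

For a 2×2 matrix [[a, b], [c, d]], det = a*d - b*c.
det(T) = (-5)*(-4) - (5)*(-3) = 20 + 15 = 35.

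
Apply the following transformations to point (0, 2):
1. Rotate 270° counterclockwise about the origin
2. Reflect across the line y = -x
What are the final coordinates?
(0, -2)

Step 1: Rotate 270° → (2, 0)
Step 2: Reflect across the line y = -x → (0, -2)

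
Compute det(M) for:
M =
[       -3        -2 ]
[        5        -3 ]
det(M) = 19

For a 2×2 matrix [[a, b], [c, d]], det = a*d - b*c.
det(M) = (-3)*(-3) - (-2)*(5) = 9 + 10 = 19.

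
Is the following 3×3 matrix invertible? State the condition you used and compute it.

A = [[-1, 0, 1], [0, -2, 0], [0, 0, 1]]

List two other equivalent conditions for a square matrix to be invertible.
Yes, invertible; det(A) = 2 ≠ 0. Equivalent conditions: rank(A) = 3; Ax = 0 has only the trivial solution; 0 is not an eigenvalue; the columns of A are linearly independent.

To check invertibility, compute det(A).
The given matrix is triangular, so det(A) equals the product of its diagonal entries = 2 ≠ 0.
Since det(A) ≠ 0, A is invertible.
Equivalent conditions for a square matrix A to be invertible:
- rank(A) = 3 (full rank).
- The homogeneous system Ax = 0 has only the trivial solution x = 0.
- 0 is not an eigenvalue of A.
- The columns (equivalently rows) of A are linearly independent.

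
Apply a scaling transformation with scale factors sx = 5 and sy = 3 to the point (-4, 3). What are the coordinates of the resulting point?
(-20, 9)

Scaling matrix:
[[5, 0], [0, 3]]
Result: (-4 × 5, 3 × 3) = (-20, 9)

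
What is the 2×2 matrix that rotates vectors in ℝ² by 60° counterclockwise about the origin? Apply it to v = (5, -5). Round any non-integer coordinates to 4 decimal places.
R = [[1/2, -√3/2], [√3/2, 1/2]]; R·v = (6.8301, 1.8301)

A counterclockwise rotation by angle θ in ℝ² has matrix R(θ) = [[cos θ, -sin θ], [sin θ, cos θ]].
For θ = 60°: cos θ = 1/2, sin θ = √3/2.
R(60°) = [[1/2, -√3/2], [√3/2, 1/2]].
R·v = [1/2·5 + (-√3/2)·-5, √3/2·5 + 1/2·-5] = (6.8301, 1.8301).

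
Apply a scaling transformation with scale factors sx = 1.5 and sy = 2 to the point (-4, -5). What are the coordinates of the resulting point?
(-6.0, -10)

Scaling matrix:
[[1.50, 0], [0, 2]]
Result: (-4 × 1.5, -5 × 2) = (-6.0, -10)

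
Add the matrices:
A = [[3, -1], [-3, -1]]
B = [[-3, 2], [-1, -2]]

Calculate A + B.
[[0, 1], [-4, -3]]

Add corresponding elements:
(3)+(-3)=0
(-1)+(2)=1
(-3)+(-1)=-4
(-1)+(-2)=-3
A + B = [[0, 1], [-4, -3]]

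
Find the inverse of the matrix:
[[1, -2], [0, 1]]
[[1, 2], [0, 1]]

For [[a,b],[c,d]], inverse = (1/det)·[[d,-b],[-c,a]]
det = 1·1 - -2·0 = 1
Inverse = (1/1)·[[1, 2], [0, 1]]
        = [[1, 2], [0, 1]]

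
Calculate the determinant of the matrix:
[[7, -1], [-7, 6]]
35

For a 2×2 matrix [[a, b], [c, d]], det = ad - bc
det = (7)(6) - (-1)(-7) = 42 - 7 = 35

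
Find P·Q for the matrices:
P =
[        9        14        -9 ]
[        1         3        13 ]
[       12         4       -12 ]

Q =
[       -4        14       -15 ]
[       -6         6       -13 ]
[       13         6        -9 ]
PQ =
[     -237       156      -236 ]
[      147       110      -171 ]
[     -228       120      -124 ]

Matrix multiplication: (PQ)[i][j] = sum over k of P[i][k] * Q[k][j].
  (PQ)[0][0] = (9)*(-4) + (14)*(-6) + (-9)*(13) = -237
  (PQ)[0][1] = (9)*(14) + (14)*(6) + (-9)*(6) = 156
  (PQ)[0][2] = (9)*(-15) + (14)*(-13) + (-9)*(-9) = -236
  (PQ)[1][0] = (1)*(-4) + (3)*(-6) + (13)*(13) = 147
  (PQ)[1][1] = (1)*(14) + (3)*(6) + (13)*(6) = 110
  (PQ)[1][2] = (1)*(-15) + (3)*(-13) + (13)*(-9) = -171
  (PQ)[2][0] = (12)*(-4) + (4)*(-6) + (-12)*(13) = -228
  (PQ)[2][1] = (12)*(14) + (4)*(6) + (-12)*(6) = 120
  (PQ)[2][2] = (12)*(-15) + (4)*(-13) + (-12)*(-9) = -124
PQ =
[     -237       156      -236 ]
[      147       110      -171 ]
[     -228       120      -124 ]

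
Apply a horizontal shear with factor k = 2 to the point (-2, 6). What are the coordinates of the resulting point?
(10, 6)

Shear matrix for horizontal shear with factor k = 2:
[[1, 2], [0, 1]]
Result: (-2, 6) → (10, 6)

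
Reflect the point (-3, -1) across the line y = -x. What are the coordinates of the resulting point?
(1, 3)

Reflection across line y = -x: (-3, -1) → (1, 3)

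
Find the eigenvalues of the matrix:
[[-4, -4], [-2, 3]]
λ = -5 and λ = 4

Characteristic equation: det(A - λI) = 0
λ² - (trace)λ + (det) = 0
λ² - (-1)λ + (-20) = 0
λ² + 1λ - 20 = 0
Solving: λ = -5, 4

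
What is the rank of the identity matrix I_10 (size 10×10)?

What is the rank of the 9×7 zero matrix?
rank(I_10) = 10, rank(0) = 0

The identity I_10 has 10 columns that are the standard basis vectors e_1, …, e_10. These are linearly independent, so all 10 columns are pivots and rank(I_10) = 10.
The 9×7 zero matrix has every entry zero, so every row is the zero row and there are no pivots; rank(0) = 0.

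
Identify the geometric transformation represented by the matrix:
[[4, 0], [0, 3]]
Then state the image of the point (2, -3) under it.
non-uniform scaling by (4, 3); image of (2, -3) is (8, -9)

This is diagonal with distinct entries, so it scales the x-axis by 4 and the y-axis by 3.
The matrix [[4, 0], [0, 3]] represents: non-uniform scaling by (4, 3).
Applying it to (2, -3): [4·2 + 0·-3, 0·2 + 3·-3] = (8, -9).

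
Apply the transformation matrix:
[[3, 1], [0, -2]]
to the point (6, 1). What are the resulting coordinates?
(19, -2)

Matrix multiplication:
[[3, 1], [0, -2]] × [6, 1]ᵀ
= [3×6 + 1×1, 0×6 + -2×1]ᵀ
= [19.0000, -2.0000]ᵀ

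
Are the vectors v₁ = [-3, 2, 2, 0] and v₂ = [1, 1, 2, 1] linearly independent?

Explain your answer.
Yes, linearly independent

Two vectors are linearly dependent iff one is a scalar multiple of the other.
No single scalar k satisfies v₂ = k·v₁ (the ratios of corresponding entries disagree), so v₁ and v₂ are linearly independent.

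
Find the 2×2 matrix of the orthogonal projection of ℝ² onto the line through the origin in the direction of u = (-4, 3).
[[16/25, -12/25], [-12/25, 9/25]]

The orthogonal projection onto the line spanned by a nonzero vector u = (a, b) has matrix P = (u uᵀ) / (uᵀ u) = (1/(a² + b²)) · [[a², ab], [ab, b²]].
Here u = (-4, 3), so a² + b² = 16 + 9 = 25.
P = (1/25) · [[16, -12], [-12, 9]] = [[16/25, -12/25], [-12/25, 9/25]].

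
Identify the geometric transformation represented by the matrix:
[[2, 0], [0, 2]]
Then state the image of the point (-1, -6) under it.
uniform scaling by factor 2; image of (-1, -6) is (-2, -12)

This is a diagonal matrix with equal entries 2, so it scales both axes by the same factor 2.
The matrix [[2, 0], [0, 2]] represents: uniform scaling by factor 2.
Applying it to (-1, -6): [2·-1 + 0·-6, 0·-1 + 2·-6] = (-2, -12).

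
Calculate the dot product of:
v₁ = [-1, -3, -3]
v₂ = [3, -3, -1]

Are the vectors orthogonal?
9, No

The dot product is the sum of products of corresponding components.
v₁·v₂ = (-1)*(3) + (-3)*(-3) + (-3)*(-1) = -3 + 9 + 3 = 9.
Two vectors are orthogonal iff their dot product is 0; here the dot product is 9, so the vectors are not orthogonal.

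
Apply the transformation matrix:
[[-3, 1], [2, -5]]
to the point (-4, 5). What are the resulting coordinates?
(17, -33)

Matrix multiplication:
[[-3, 1], [2, -5]] × [-4, 5]ᵀ
= [-3×-4 + 1×5, 2×-4 + -5×5]ᵀ
= [17.0000, -33.0000]ᵀ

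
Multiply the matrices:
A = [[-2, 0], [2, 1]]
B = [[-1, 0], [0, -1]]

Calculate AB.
[[2, 0], [-2, -1]]

Each entry (i,j) of AB = sum over k of A[i][k]*B[k][j].
(AB)[0][0] = (-2)*(-1) + (0)*(0) = 2
(AB)[0][1] = (-2)*(0) + (0)*(-1) = 0
(AB)[1][0] = (2)*(-1) + (1)*(0) = -2
(AB)[1][1] = (2)*(0) + (1)*(-1) = -1
AB = [[2, 0], [-2, -1]]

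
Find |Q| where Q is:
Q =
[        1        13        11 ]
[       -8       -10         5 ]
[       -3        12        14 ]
det(Q) = -325

Expand along row 0 (cofactor expansion): det(Q) = a*(e*i - f*h) - b*(d*i - f*g) + c*(d*h - e*g), where the 3×3 is [[a, b, c], [d, e, f], [g, h, i]].
Minor M_00 = (-10)*(14) - (5)*(12) = -140 - 60 = -200.
Minor M_01 = (-8)*(14) - (5)*(-3) = -112 + 15 = -97.
Minor M_02 = (-8)*(12) - (-10)*(-3) = -96 - 30 = -126.
det(Q) = (1)*(-200) - (13)*(-97) + (11)*(-126) = -200 + 1261 - 1386 = -325.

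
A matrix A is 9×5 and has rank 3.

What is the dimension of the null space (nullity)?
2

The rank-nullity theorem for an m×n matrix states:
rank(A) + nullity(A) = n (the number of columns).
Here n = 5 and rank(A) = 3, so nullity(A) = 5 - 3 = 2.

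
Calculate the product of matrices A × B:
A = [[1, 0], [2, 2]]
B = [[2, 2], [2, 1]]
[[2, 2], [8, 6]]

Matrix multiplication:
C[0][0] = 1×2 + 0×2 = 2
C[0][1] = 1×2 + 0×1 = 2
C[1][0] = 2×2 + 2×2 = 8
C[1][1] = 2×2 + 2×1 = 6
Result: [[2, 2], [8, 6]]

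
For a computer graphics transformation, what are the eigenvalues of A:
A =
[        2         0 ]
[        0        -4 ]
λ = -4, 2

Solve det(A - λI) = 0. For a 2×2 matrix the characteristic equation is λ² - (trace)λ + det = 0.
trace(A) = a + d = 2 - 4 = -2.
det(A) = a*d - b*c = (2)*(-4) - (0)*(0) = -8 - 0 = -8.
Characteristic equation: λ² - (-2)λ + (-8) = 0.
Discriminant = (-2)² - 4*(-8) = 4 + 32 = 36.
λ = (-2 ± √36) / 2 = (-2 ± 6) / 2 = -4, 2.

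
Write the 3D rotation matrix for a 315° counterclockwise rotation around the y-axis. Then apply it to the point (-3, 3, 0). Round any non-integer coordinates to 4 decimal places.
R = [[√2/2, 0, -√2/2], [0, 1, 0], [√2/2, 0, √2/2]]; R·(-3, 3, 0) = (-2.1213, 3.0000, -2.1213)

Rotation matrix for 315° around y-axis:
cos(315°) = √2/2, sin(315°) = -√2/2
R = [[√2/2, 0, -√2/2], [0, 1, 0], [√2/2, 0, √2/2]]
Apply to (-3, 3, 0): R·[-3, 3, 0]ᵀ = (-2.1213, 3.0000, -2.1213)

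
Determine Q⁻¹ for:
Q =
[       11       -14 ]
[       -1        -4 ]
det(Q) = -58
Q⁻¹ =
[     2/29     -7/29 ]
[    -1/58    -11/58 ]

For a 2×2 matrix Q = [[a, b], [c, d]] with det(Q) ≠ 0, Q⁻¹ = (1/det(Q)) * [[d, -b], [-c, a]].
det(Q) = (11)*(-4) - (-14)*(-1) = -44 - 14 = -58.
Q⁻¹ = (1/-58) * [[-4, 14], [1, 11]].
Dividing each entry by -58 and reducing:
Q⁻¹ =
[     2/29     -7/29 ]
[    -1/58    -11/58 ]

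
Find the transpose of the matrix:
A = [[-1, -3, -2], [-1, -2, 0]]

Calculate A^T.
[[-1, -1], [-3, -2], [-2, 0]]

The transpose sends entry (i,j) to (j,i); rows become columns.
Row 0 of A: [-1, -3, -2] -> column 0 of A^T.
Row 1 of A: [-1, -2, 0] -> column 1 of A^T.
A^T = [[-1, -1], [-3, -2], [-2, 0]]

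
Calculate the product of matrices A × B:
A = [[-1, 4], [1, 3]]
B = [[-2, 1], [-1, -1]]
[[-2, -5], [-5, -2]]

Matrix multiplication:
C[0][0] = -1×-2 + 4×-1 = -2
C[0][1] = -1×1 + 4×-1 = -5
C[1][0] = 1×-2 + 3×-1 = -5
C[1][1] = 1×1 + 3×-1 = -2
Result: [[-2, -5], [-5, -2]]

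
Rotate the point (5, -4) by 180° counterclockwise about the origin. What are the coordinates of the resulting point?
(-5, 4)

Rotation matrix R(θ) = [[cos θ, -sin θ], [sin θ, cos θ]]; for θ = 180°:
R = [[-1, 0], [0, -1]]
Result: R × [5, -4]ᵀ = [-1·5 + (0)·-4, 0·5 + (-1)·-4]ᵀ = (-5, 4)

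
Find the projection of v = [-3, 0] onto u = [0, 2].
[0, 0]

The projection of v onto u is proj_u(v) = ((v·u) / (u·u)) · u.
v·u = (-3)*(0) + (0)*(2) = 0.
u·u = (0)*(0) + (2)*(2) = 4.
coefficient = 0 / 4 = 0.
proj_u(v) = 0 · [0, 2] = [0, 0].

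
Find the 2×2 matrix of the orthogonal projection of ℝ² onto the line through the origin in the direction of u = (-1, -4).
[[1/17, 4/17], [4/17, 16/17]]

The orthogonal projection onto the line spanned by a nonzero vector u = (a, b) has matrix P = (u uᵀ) / (uᵀ u) = (1/(a² + b²)) · [[a², ab], [ab, b²]].
Here u = (-1, -4), so a² + b² = 1 + 16 = 17.
P = (1/17) · [[1, 4], [4, 16]] = [[1/17, 4/17], [4/17, 16/17]].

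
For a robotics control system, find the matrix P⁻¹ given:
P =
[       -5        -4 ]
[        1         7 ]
det(P) = -31
P⁻¹ =
[    -7/31     -4/31 ]
[     1/31      5/31 ]

For a 2×2 matrix P = [[a, b], [c, d]] with det(P) ≠ 0, P⁻¹ = (1/det(P)) * [[d, -b], [-c, a]].
det(P) = (-5)*(7) - (-4)*(1) = -35 + 4 = -31.
P⁻¹ = (1/-31) * [[7, 4], [-1, -5]].
Dividing each entry by -31 and reducing:
P⁻¹ =
[    -7/31     -4/31 ]
[     1/31      5/31 ]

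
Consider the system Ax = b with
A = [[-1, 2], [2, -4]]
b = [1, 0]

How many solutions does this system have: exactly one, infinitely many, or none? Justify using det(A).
No solution

det(A) = (-1)*(-4) - (2)*(2) = 0, so A is singular.
The column space of A is span(column 1) = span([-1, 2]).
b = [1, 0] is not a scalar multiple of column 1, so b ∉ column space and the system is inconsistent — no solution.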